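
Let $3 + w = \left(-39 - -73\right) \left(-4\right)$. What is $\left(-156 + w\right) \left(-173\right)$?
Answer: $51035$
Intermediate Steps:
$w = -139$ ($w = -3 + \left(-39 - -73\right) \left(-4\right) = -3 + \left(-39 + 73\right) \left(-4\right) = -3 + 34 \left(-4\right) = -3 - 136 = -139$)
$\left(-156 + w\right) \left(-173\right) = \left(-156 - 139\right) \left(-173\right) = \left(-295\right) \left(-173\right) = 51035$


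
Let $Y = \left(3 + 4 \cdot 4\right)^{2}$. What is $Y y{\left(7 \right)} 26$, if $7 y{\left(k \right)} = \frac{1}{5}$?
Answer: $\frac{9386}{35} \approx 268.17$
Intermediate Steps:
$y{\left(k \right)} = \frac{1}{35}$ ($y{\left(k \right)} = \frac{1}{7 \cdot 5} = \frac{1}{7} \cdot \frac{1}{5} = \frac{1}{35}$)
$Y = 361$ ($Y = \left(3 + 16\right)^{2} = 19^{2} = 361$)
$Y y{\left(7 \right)} 26 = 361 \cdot \frac{1}{35} \cdot 26 = \frac{361}{35} \cdot 26 = \frac{9386}{35}$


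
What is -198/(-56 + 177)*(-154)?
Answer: 252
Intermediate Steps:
-198/(-56 + 177)*(-154) = -198/121*(-154) = -198*1/121*(-154) = -18/11*(-154) = 252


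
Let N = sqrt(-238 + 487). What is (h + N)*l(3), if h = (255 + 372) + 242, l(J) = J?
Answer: 2607 + 3*sqrt(249) ≈ 2654.3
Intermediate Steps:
N = sqrt(249) ≈ 15.780
h = 869 (h = 627 + 242 = 869)
(h + N)*l(3) = (869 + sqrt(249))*3 = 2607 + 3*sqrt(249)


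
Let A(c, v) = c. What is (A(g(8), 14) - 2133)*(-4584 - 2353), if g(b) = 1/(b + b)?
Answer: 236738999/16 ≈ 1.4796e+7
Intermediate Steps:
g(b) = 1/(2*b)
(A(g(8), 14) - 2133)*(-4584 - 2353) = ((½)/8 - 2133)*(-4584 - 2353) = ((½)*(⅛) - 2133)*(-6937) = (1/16 - 2133)*(-6937) = -34127/16*(-6937) = 236738999/16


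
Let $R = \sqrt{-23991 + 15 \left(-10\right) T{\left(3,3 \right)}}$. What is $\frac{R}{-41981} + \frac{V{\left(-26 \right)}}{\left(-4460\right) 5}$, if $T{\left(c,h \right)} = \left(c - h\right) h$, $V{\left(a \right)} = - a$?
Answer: $- \frac{13}{11150} - \frac{i \sqrt{23991}}{41981} \approx -0.0011659 - 0.0036895 i$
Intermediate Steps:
$T{\left(c,h \right)} = h \left(c - h\right)$
$R = i \sqrt{23991}$ ($R = \sqrt{-23991 + 15 \left(-10\right) 3 \left(3 - 3\right)} = \sqrt{-23991 - 150 \cdot 3 \left(3 - 3\right)} = \sqrt{-23991 - 150 \cdot 3 \cdot 0} = \sqrt{-23991 - 0} = \sqrt{-23991 + 0} = \sqrt{-23991} = i \sqrt{23991} \approx 154.89 i$)
$\frac{R}{-41981} + \frac{V{\left(-26 \right)}}{\left(-4460\right) 5} = \frac{i \sqrt{23991}}{-41981} + \frac{\left(-1\right) \left(-26\right)}{\left(-4460\right) 5} = i \sqrt{23991} \left(- \frac{1}{41981}\right) + \frac{26}{-22300} = - \frac{i \sqrt{23991}}{41981} + 26 \left(- \frac{1}{22300}\right) = - \frac{i \sqrt{23991}}{41981} - \frac{13}{11150} = - \frac{13}{11150} - \frac{i \sqrt{23991}}{41981}$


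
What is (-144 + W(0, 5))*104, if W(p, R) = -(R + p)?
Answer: -15496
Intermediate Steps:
W(p, R) = -R - p
(-144 + W(0, 5))*104 = (-144 + (-1*5 - 1*0))*104 = (-144 + (-5 + 0))*104 = (-144 - 5)*104 = -149*104 = -15496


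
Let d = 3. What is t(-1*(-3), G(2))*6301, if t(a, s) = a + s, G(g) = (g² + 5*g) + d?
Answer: 126020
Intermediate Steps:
G(g) = 3 + g² + 5*g (G(g) = (g² + 5*g) + 3 = 3 + g² + 5*g)
t(-1*(-3), G(2))*6301 = (-1*(-3) + (3 + 2² + 5*2))*6301 = (3 + (3 + 4 + 10))*6301 = (3 + 17)*6301 = 20*6301 = 126020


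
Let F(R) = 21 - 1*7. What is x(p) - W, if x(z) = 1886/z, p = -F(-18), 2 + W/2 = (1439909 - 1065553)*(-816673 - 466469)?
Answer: 6724926690813/7 ≈ 9.6070e+11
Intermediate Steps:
F(R) = 14 (F(R) = 21 - 7 = 14)
W = -960703813108 (W = -4 + 2*((1439909 - 1065553)*(-816673 - 466469)) = -4 + 2*(374356*(-1283142)) = -4 + 2*(-480351906552) = -4 - 960703813104 = -960703813108)
p = -14 (p = -1*14 = -14)
x(p) - W = 1886/(-14) - 1*(-960703813108) = 1886*(-1/14) + 960703813108 = -943/7 + 960703813108 = 6724926690813/7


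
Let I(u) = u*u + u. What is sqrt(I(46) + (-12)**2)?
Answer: sqrt(2306) ≈ 48.021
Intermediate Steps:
I(u) = u + u**2 (I(u) = u**2 + u = u + u**2)
sqrt(I(46) + (-12)**2) = sqrt(46*(1 + 46) + (-12)**2) = sqrt(46*47 + 144) = sqrt(2162 + 144) = sqrt(2306)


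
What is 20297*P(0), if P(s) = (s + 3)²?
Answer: 182673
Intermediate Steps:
P(s) = (3 + s)²
20297*P(0) = 20297*(3 + 0)² = 20297*3² = 20297*9 = 182673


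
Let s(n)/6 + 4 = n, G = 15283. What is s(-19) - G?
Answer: -15421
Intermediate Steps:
s(n) = -24 + 6*n
s(-19) - G = (-24 + 6*(-19)) - 1*15283 = (-24 - 114) - 15283 = -138 - 15283 = -15421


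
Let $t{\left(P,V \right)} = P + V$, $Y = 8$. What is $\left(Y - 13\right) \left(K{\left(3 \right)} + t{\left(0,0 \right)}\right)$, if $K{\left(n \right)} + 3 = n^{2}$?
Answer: $-30$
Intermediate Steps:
$K{\left(n \right)} = -3 + n^{2}$
$\left(Y - 13\right) \left(K{\left(3 \right)} + t{\left(0,0 \right)}\right) = \left(8 - 13\right) \left(\left(-3 + 3^{2}\right) + \left(0 + 0\right)\right) = - 5 \left(\left(-3 + 9\right) + 0\right) = - 5 \left(6 + 0\right) = \left(-5\right) 6 = -30$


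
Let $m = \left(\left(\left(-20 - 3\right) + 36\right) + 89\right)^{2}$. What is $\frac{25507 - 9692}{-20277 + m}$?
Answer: $- \frac{15815}{9873} \approx -1.6018$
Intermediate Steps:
$m = 10404$ ($m = \left(\left(-23 + 36\right) + 89\right)^{2} = \left(13 + 89\right)^{2} = 102^{2} = 10404$)
$\frac{25507 - 9692}{-20277 + m} = \frac{25507 - 9692}{-20277 + 10404} = \frac{15815}{-9873} = 15815 \left(- \frac{1}{9873}\right) = - \frac{15815}{9873}$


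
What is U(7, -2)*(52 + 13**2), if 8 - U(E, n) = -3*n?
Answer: 442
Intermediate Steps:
U(E, n) = 8 + 3*n (U(E, n) = 8 - (-3)*n = 8 + 3*n)
U(7, -2)*(52 + 13**2) = (8 + 3*(-2))*(52 + 13**2) = (8 - 6)*(52 + 169) = 2*221 = 442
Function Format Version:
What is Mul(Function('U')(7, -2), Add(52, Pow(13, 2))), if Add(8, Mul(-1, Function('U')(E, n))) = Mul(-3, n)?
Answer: 442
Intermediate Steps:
Function('U')(E, n) = Add(8, Mul(3, n)) (Function('U')(E, n) = Add(8, Mul(-1, Mul(-3, n))) = Add(8, Mul(3, n)))
Mul(Function('U')(7, -2), Add(52, Pow(13, 2))) = Mul(Add(8, Mul(3, -2)), Add(52, Pow(13, 2))) = Mul(Add(8, -6), Add(52, 169)) = Mul(2, 221) = 442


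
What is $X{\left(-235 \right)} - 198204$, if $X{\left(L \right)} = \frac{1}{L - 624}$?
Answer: $- \frac{170257237}{859} \approx -1.982 \cdot 10^{5}$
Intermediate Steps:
$X{\left(L \right)} = \frac{1}{-624 + L}$
$X{\left(-235 \right)} - 198204 = \frac{1}{-624 - 235} - 198204 = \frac{1}{-859} - 198204 = - \frac{1}{859} - 198204 = - \frac{170257237}{859}$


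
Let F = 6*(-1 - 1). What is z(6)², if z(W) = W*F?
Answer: 5184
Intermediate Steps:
F = -12 (F = 6*(-2) = -12)
z(W) = -12*W (z(W) = W*(-12) = -12*W)
z(6)² = (-12*6)² = (-72)² = 5184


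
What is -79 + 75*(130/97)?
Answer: 2087/97 ≈ 21.515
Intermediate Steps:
-79 + 75*(130/97) = -79 + 9750/97 = 2087/97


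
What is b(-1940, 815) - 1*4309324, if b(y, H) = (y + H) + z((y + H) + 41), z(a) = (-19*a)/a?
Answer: -4310468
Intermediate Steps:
z(a) = -19
b(y, H) = -19 + H + y (b(y, H) = (y + H) - 19 = (H + y) - 19 = -19 + H + y)
b(-1940, 815) - 1*4309324 = (-19 + 815 - 1940) - 1*4309324 = -1144 - 4309324 = -4310468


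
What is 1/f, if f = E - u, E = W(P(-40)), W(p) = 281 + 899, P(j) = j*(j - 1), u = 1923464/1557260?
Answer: 389315/458910834 ≈ 0.00084835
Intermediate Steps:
u = 480866/389315 (u = 1923464*(1/1557260) = 480866/389315 ≈ 1.2352)
P(j) = j*(-1 + j)
W(p) = 1180
E = 1180
f = 458910834/389315 (f = 1180 - 1*480866/389315 = 1180 - 480866/389315 = 458910834/389315 ≈ 1178.8)
1/f = 1/(458910834/389315) = 389315/458910834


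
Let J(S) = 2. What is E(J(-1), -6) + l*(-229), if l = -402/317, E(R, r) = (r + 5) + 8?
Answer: 94277/317 ≈ 297.40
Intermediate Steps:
E(R, r) = 13 + r (E(R, r) = (5 + r) + 8 = 13 + r)
l = -402/317 (l = -402*1/317 = -402/317 ≈ -1.2681)
E(J(-1), -6) + l*(-229) = (13 - 6) - 402/317*(-229) = 7 + 92058/317 = 94277/317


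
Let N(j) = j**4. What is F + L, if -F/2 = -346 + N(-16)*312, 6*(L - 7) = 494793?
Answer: -81622599/2 ≈ -4.0811e+7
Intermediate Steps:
L = 164945/2 (L = 7 + (1/6)*494793 = 7 + 164931/2 = 164945/2 ≈ 82473.)
F = -40893772 (F = -2*(-346 + (-16)**4*312) = -2*(-346 + 65536*312) = -2*(-346 + 20447232) = -2*20446886 = -40893772)
F + L = -40893772 + 164945/2 = -81622599/2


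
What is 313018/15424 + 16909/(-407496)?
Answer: 7955798657/392826144 ≈ 20.253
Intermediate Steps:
313018/15424 + 16909/(-407496) = 313018*(1/15424) + 16909*(-1/407496) = 156509/7712 - 16909/407496 = 7955798657/392826144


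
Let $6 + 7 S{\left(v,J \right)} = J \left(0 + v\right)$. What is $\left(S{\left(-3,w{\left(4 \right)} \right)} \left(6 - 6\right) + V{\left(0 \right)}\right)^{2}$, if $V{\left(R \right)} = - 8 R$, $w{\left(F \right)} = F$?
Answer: $0$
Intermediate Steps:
$S{\left(v,J \right)} = - \frac{6}{7} + \frac{J v}{7}$ ($S{\left(v,J \right)} = - \frac{6}{7} + \frac{J \left(0 + v\right)}{7} = - \frac{6}{7} + \frac{J v}{7}$)
$\left(S{\left(-3,w{\left(4 \right)} \right)} \left(6 - 6\right) + V{\left(0 \right)}\right)^{2} = \left(\left(- \frac{6}{7} + \frac{1}{7} \cdot 4 \left(-3\right)\right) \left(6 - 6\right) - 0\right)^{2} = \left(\left(- \frac{6}{7} - \frac{12}{7}\right) 0 + 0\right)^{2} = \left(\left(- \frac{18}{7}\right) 0 + 0\right)^{2} = \left(0 + 0\right)^{2} = 0^{2} = 0$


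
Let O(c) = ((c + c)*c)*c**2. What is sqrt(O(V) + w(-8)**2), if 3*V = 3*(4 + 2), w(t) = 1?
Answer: sqrt(2593) ≈ 50.922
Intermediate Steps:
V = 6 (V = (3*(4 + 2))/3 = (3*6)/3 = (1/3)*18 = 6)
O(c) = 2*c**4 (O(c) = ((2*c)*c)*c**2 = (2*c**2)*c**2 = 2*c**4)
sqrt(O(V) + w(-8)**2) = sqrt(2*6**4 + 1**2) = sqrt(2*1296 + 1) = sqrt(2592 + 1) = sqrt(2593)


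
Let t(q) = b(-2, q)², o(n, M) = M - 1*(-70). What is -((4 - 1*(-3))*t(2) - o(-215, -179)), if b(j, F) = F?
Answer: -137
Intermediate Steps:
o(n, M) = 70 + M (o(n, M) = M + 70 = 70 + M)
t(q) = q²
-((4 - 1*(-3))*t(2) - o(-215, -179)) = -((4 - 1*(-3))*2² - (70 - 179)) = -((4 + 3)*4 - 1*(-109)) = -(7*4 + 109) = -(28 + 109) = -1*137 = -137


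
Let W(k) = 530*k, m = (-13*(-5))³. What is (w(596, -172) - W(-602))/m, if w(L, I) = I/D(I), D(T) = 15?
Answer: 4785728/4119375 ≈ 1.1618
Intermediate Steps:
w(L, I) = I/15
m = 274625 (m = 65³ = 274625)
(w(596, -172) - W(-602))/m = ((1/15)*(-172) - 530*(-602))/274625 = (-172/15 - 1*(-319060))*(1/274625) = (-172/15 + 319060)*(1/274625) = (4785728/15)*(1/274625) = 4785728/4119375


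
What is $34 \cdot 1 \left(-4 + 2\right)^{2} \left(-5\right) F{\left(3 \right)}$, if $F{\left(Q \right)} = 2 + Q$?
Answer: $-3400$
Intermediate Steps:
$34 \cdot 1 \left(-4 + 2\right)^{2} \left(-5\right) F{\left(3 \right)} = 34 \cdot 1 \left(-4 + 2\right)^{2} \left(-5\right) \left(2 + 3\right) = 34 \cdot 1 \left(-2\right)^{2} \left(-5\right) 5 = 34 \cdot 1 \cdot 4 \left(-5\right) 5 = 34 \cdot 4 \left(-5\right) 5 = 34 \left(-20\right) 5 = \left(-680\right) 5 = -3400$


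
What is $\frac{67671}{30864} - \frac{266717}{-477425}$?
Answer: $\frac{13513260221}{4911748400} \approx 2.7512$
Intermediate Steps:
$\frac{67671}{30864} - \frac{266717}{-477425} = 67671 \cdot \frac{1}{30864} - - \frac{266717}{477425} = \frac{22557}{10288} + \frac{266717}{477425} = \frac{13513260221}{4911748400}$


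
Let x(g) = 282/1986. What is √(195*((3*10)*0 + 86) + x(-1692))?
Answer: √1837353527/331 ≈ 129.50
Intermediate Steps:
x(g) = 47/331 (x(g) = 282*(1/1986) = 47/331)
√(195*((3*10)*0 + 86) + x(-1692)) = √(195*((3*10)*0 + 86) + 47/331) = √(195*(30*0 + 86) + 47/331) = √(195*(0 + 86) + 47/331) = √(195*86 + 47/331) = √(16770 + 47/331) = √(5550917/331) = √1837353527/331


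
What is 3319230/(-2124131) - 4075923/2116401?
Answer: -5227538696381/1498504324177 ≈ -3.4885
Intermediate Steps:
3319230/(-2124131) - 4075923/2116401 = 3319230*(-1/2124131) - 4075923*1/2116401 = -3319230/2124131 - 1358641/705467 = -5227538696381/1498504324177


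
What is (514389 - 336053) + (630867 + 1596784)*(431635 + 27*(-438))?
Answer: 935188116995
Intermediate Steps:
(514389 - 336053) + (630867 + 1596784)*(431635 + 27*(-438)) = 178336 + 2227651*(431635 - 11826) = 178336 + 2227651*419809 = 178336 + 935187938659 = 935188116995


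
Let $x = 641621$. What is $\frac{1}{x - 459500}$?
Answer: $\frac{1}{182121} \approx 5.4909 \cdot 10^{-6}$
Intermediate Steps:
$\frac{1}{x - 459500} = \frac{1}{641621 - 459500} = \frac{1}{182121}$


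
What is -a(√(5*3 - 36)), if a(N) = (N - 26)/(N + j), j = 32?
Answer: 811/1045 - 58*I*√21/1045 ≈ 0.77608 - 0.25434*I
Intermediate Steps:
a(N) = (-26 + N)/(32 + N) (a(N) = (N - 26)/(N + 32) = (-26 + N)/(32 + N))
-a(√(5*3 - 36)) = -(-26 + √(5*3 - 36))/(32 + √(5*3 - 36)) = -(-26 + √(15 - 36))/(32 + √(15 - 36)) = -(-26 + √(-21))/(32 + √(-21)) = -(-26 + I*√21)/(32 + I*√21)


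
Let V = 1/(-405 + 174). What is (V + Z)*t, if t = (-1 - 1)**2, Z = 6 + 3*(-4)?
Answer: -5548/231 ≈ -24.017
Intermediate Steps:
V = -1/231 (V = 1/(-231) = -1/231 ≈ -0.0043290)
Z = -6 (Z = 6 - 12 = -6)
t = 4 (t = (-2)**2 = 4)
(V + Z)*t = (-1/231 - 6)*4 = -1387/231*4 = -5548/231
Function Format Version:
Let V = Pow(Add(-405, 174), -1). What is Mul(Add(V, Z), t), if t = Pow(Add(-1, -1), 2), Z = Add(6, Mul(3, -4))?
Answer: Rational(-5548, 231) ≈ -24.017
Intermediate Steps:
V = Rational(-1, 231) (V = Pow(-231, -1) = Rational(-1, 231) ≈ -0.0043290)
Z = -6 (Z = Add(6, -12) = -6)
t = 4 (t = Pow(-2, 2) = 4)
Mul(Add(V, Z), t) = Mul(Add(Rational(-1, 231), -6), 4) = Mul(Rational(-1387, 231), 4) = Rational(-5548, 231)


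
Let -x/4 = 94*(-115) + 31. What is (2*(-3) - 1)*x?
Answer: -301812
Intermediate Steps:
x = 43116 (x = -4*(94*(-115) + 31) = -4*(-10810 + 31) = -4*(-10779) = 43116)
(2*(-3) - 1)*x = (2*(-3) - 1)*43116 = (-6 - 1)*43116 = -7*43116 = -301812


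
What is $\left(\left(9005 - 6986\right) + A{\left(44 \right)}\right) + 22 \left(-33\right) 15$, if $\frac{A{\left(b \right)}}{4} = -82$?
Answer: $-9199$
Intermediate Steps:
$A{\left(b \right)} = -328$ ($A{\left(b \right)} = 4 \left(-82\right) = -328$)
$\left(\left(9005 - 6986\right) + A{\left(44 \right)}\right) + 22 \left(-33\right) 15 = \left(\left(9005 - 6986\right) - 328\right) + 22 \left(-33\right) 15 = \left(2019 - 328\right) - 10890 = 1691 - 10890 = -9199$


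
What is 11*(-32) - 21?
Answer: -373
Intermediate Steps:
11*(-32) - 21 = -352 - 21 = -373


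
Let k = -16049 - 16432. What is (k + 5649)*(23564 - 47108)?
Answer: 631732608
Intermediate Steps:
k = -32481
(k + 5649)*(23564 - 47108) = (-32481 + 5649)*(23564 - 47108) = -26832*(-23544) = 631732608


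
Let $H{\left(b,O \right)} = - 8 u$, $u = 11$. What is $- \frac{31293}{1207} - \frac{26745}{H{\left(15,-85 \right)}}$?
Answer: $\frac{29527431}{106216} \approx 277.99$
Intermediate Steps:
$H{\left(b,O \right)} = -88$ ($H{\left(b,O \right)} = \left(-8\right) 11 = -88$)
$- \frac{31293}{1207} - \frac{26745}{H{\left(15,-85 \right)}} = - \frac{31293}{1207} - \frac{26745}{-88} = \left(-31293\right) \frac{1}{1207} - - \frac{26745}{88} = - \frac{31293}{1207} + \frac{26745}{88} = \frac{29527431}{106216}$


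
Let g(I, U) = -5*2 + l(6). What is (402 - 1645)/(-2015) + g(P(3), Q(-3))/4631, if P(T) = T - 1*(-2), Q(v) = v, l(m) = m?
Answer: 5748273/9331465 ≈ 0.61601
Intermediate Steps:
P(T) = 2 + T (P(T) = T + 2 = 2 + T)
g(I, U) = -4 (g(I, U) = -5*2 + 6 = -10 + 6 = -4)
(402 - 1645)/(-2015) + g(P(3), Q(-3))/4631 = (402 - 1645)/(-2015) - 4/4631 = -1243*(-1/2015) - 4*1/4631 = 1243/2015 - 4/4631 = 5748273/9331465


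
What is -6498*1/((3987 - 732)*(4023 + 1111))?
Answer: -1083/2785195 ≈ -0.00038884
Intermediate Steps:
-6498*1/((3987 - 732)*(4023 + 1111)) = -6498/(5134*3255) = -6498/16711170 = -6498*1/16711170 = -1083/2785195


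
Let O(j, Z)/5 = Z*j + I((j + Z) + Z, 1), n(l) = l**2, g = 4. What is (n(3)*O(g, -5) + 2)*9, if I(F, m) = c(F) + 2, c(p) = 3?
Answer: -6057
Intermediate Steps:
I(F, m) = 5 (I(F, m) = 3 + 2 = 5)
O(j, Z) = 25 + 5*Z*j (O(j, Z) = 5*(Z*j + 5) = 5*(5 + Z*j) = 25 + 5*Z*j)
(n(3)*O(g, -5) + 2)*9 = (3**2*(25 + 5*(-5)*4) + 2)*9 = (9*(25 - 100) + 2)*9 = (9*(-75) + 2)*9 = (-675 + 2)*9 = -673*9 = -6057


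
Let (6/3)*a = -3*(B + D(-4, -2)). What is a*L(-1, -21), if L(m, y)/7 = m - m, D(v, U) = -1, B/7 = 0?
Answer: 0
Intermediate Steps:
B = 0 (B = 7*0 = 0)
L(m, y) = 0 (L(m, y) = 7*(m - m) = 7*0 = 0)
a = 3/2 (a = (-3*(0 - 1))/2 = (-3*(-1))/2 = (½)*3 = 3/2 ≈ 1.5000)
a*L(-1, -21) = (3/2)*0 = 0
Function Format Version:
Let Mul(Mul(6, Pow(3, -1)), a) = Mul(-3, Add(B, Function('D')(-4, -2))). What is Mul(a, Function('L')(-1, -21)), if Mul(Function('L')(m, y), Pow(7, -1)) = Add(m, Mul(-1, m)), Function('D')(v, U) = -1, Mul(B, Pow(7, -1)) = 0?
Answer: 0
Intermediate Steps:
B = 0 (B = Mul(7, 0) = 0)
Function('L')(m, y) = 0 (Function('L')(m, y) = Mul(7, Add(m, Mul(-1, m))) = Mul(7, 0) = 0)
a = Rational(3, 2) (a = Mul(Rational(1, 2), Mul(-3, Add(0, -1))) = Mul(Rational(1, 2), Mul(-3, -1)) = Mul(Rational(1, 2), 3) = Rational(3, 2) ≈ 1.5000)
Mul(a, Function('L')(-1, -21)) = Mul(Rational(3, 2), 0) = 0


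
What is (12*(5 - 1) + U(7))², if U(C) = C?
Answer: 3025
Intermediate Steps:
(12*(5 - 1) + U(7))² = (12*(5 - 1) + 7)² = (12*4 + 7)² = (48 + 7)² = 55² = 3025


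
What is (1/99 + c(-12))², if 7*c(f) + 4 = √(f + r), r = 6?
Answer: 92515/480249 - 778*I*√6/4851 ≈ 0.19264 - 0.39285*I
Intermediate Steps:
c(f) = -4/7 + √(6 + f)/7 (c(f) = -4/7 + √(f + 6)/7 = -4/7 + √(6 + f)/7)
(1/99 + c(-12))² = (1/99 + (-4/7 + √(6 - 12)/7))² = (1/99 + (-4/7 + √(-6)/7))² = (1/99 + (-4/7 + (I*√6)/7))² = (1/99 + (-4/7 + I*√6/7))² = (-389/693 + I*√6/7)²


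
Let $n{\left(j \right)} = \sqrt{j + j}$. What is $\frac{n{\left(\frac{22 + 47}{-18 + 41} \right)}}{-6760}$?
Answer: $- \frac{\sqrt{6}}{6760} \approx -0.00036235$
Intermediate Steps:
$n{\left(j \right)} = \sqrt{2} \sqrt{j}$ ($n{\left(j \right)} = \sqrt{2 j} = \sqrt{2} \sqrt{j}$)
$\frac{n{\left(\frac{22 + 47}{-18 + 41} \right)}}{-6760} = \frac{\sqrt{2} \sqrt{\frac{22 + 47}{-18 + 41}}}{-6760} = \sqrt{2} \sqrt{\frac{69}{23}} \left(- \frac{1}{6760}\right) = \sqrt{2} \sqrt{69 \cdot \frac{1}{23}} \left(- \frac{1}{6760}\right) = \sqrt{2} \sqrt{3} \left(- \frac{1}{6760}\right) = \sqrt{6} \left(- \frac{1}{6760}\right) = - \frac{\sqrt{6}}{6760}$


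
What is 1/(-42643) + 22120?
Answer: 943263159/42643 ≈ 22120.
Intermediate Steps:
1/(-42643) + 22120 = -1/42643 + 22120 = 943263159/42643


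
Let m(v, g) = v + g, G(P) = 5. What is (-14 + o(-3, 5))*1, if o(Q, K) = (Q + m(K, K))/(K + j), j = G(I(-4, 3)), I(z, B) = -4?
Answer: -133/10 ≈ -13.300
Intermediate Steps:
m(v, g) = g + v
j = 5
o(Q, K) = (Q + 2*K)/(5 + K) (o(Q, K) = (Q + (K + K))/(K + 5) = (Q + 2*K)/(5 + K))
(-14 + o(-3, 5))*1 = (-14 + (-3 + 2*5)/(5 + 5))*1 = (-14 + (-3 + 10)/10)*1 = (-14 + (1/10)*7)*1 = (-14 + 7/10)*1 = -133/10*1 = -133/10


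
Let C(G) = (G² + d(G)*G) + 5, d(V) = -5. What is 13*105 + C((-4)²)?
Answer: 1546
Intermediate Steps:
C(G) = 5 + G² - 5*G (C(G) = (G² - 5*G) + 5 = 5 + G² - 5*G)
13*105 + C((-4)²) = 13*105 + (5 + ((-4)²)² - 5*(-4)²) = 1365 + (5 + 16² - 5*16) = 1365 + (5 + 256 - 80) = 1365 + 181 = 1546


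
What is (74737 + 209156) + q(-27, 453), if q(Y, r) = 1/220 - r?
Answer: 62356801/220 ≈ 2.8344e+5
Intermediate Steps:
q(Y, r) = 1/220 - r
(74737 + 209156) + q(-27, 453) = (74737 + 209156) + (1/220 - 1*453) = 283893 + (1/220 - 453) = 283893 - 99659/220 = 62356801/220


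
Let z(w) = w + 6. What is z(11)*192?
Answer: 3264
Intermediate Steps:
z(w) = 6 + w
z(11)*192 = (6 + 11)*192 = 17*192 = 3264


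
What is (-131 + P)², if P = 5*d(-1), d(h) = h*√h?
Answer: 17136 + 1310*I ≈ 17136.0 + 1310.0*I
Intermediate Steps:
d(h) = h^(3/2)
P = -5*I (P = 5*(-1)^(3/2) = 5*(-I) = -5*I ≈ -5.0*I)
(-131 + P)² = (-131 - 5*I)²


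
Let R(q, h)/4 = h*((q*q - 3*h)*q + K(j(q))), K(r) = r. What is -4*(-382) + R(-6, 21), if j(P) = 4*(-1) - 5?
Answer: 14380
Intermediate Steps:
j(P) = -9 (j(P) = -4 - 5 = -9)
R(q, h) = 4*h*(-9 + q*(q² - 3*h)) (R(q, h) = 4*(h*((q*q - 3*h)*q - 9)) = 4*(h*((q² - 3*h)*q - 9)) = 4*(h*(q*(q² - 3*h) - 9)) = 4*(h*(-9 + q*(q² - 3*h))) = 4*h*(-9 + q*(q² - 3*h)))
-4*(-382) + R(-6, 21) = -4*(-382) + 4*21*(-9 + (-6)³ - 3*21*(-6)) = 1528 + 4*21*(-9 - 216 + 378) = 1528 + 4*21*153 = 1528 + 12852 = 14380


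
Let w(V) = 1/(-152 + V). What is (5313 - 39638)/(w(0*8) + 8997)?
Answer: -5217400/1367543 ≈ -3.8152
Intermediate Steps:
(5313 - 39638)/(w(0*8) + 8997) = (5313 - 39638)/(1/(-152 + 0*8) + 8997) = -34325/(1/(-152 + 0) + 8997) = -34325/(1/(-152) + 8997) = -34325/(-1/152 + 8997) = -34325/1367543/152 = -34325*152/1367543 = -5217400/1367543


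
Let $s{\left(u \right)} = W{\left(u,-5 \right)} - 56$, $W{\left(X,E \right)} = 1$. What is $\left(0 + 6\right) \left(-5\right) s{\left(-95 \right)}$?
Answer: $1650$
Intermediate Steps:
$s{\left(u \right)} = -55$ ($s{\left(u \right)} = 1 - 56 = -55$)
$\left(0 + 6\right) \left(-5\right) s{\left(-95 \right)} = \left(0 + 6\right) \left(-5\right) \left(-55\right) = 6 \left(-5\right) \left(-55\right) = \left(-30\right) \left(-55\right) = 1650$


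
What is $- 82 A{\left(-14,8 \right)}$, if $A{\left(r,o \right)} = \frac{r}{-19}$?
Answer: $- \frac{1148}{19} \approx -60.421$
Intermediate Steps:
$A{\left(r,o \right)} = - \frac{r}{19}$ ($A{\left(r,o \right)} = r \left(- \frac{1}{19}\right) = - \frac{r}{19}$)
$- 82 A{\left(-14,8 \right)} = - 82 \left(\left(- \frac{1}{19}\right) \left(-14\right)\right) = \left(-82\right) \frac{14}{19} = - \frac{1148}{19}$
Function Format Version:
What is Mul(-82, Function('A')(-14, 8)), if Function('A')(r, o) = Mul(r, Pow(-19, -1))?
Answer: Rational(-1148, 19) ≈ -60.421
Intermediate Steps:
Function('A')(r, o) = Mul(Rational(-1, 19), r) (Function('A')(r, o) = Mul(r, Rational(-1, 19)) = Mul(Rational(-1, 19), r))
Mul(-82, Function('A')(-14, 8)) = Mul(-82, Mul(Rational(-1, 19), -14)) = Mul(-82, Rational(14, 19)) = Rational(-1148, 19)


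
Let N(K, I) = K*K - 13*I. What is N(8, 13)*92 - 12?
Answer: -9672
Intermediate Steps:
N(K, I) = K**2 - 13*I
N(8, 13)*92 - 12 = (8**2 - 13*13)*92 - 12 = (64 - 169)*92 - 12 = -105*92 - 12 = -9660 - 12 = -9672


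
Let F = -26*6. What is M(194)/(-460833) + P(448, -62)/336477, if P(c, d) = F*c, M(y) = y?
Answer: -10757324414/51686568447 ≈ -0.20813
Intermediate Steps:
F = -156
P(c, d) = -156*c
M(194)/(-460833) + P(448, -62)/336477 = 194/(-460833) - 156*448/336477 = 194*(-1/460833) - 69888*1/336477 = -194/460833 - 23296/112159 = -10757324414/51686568447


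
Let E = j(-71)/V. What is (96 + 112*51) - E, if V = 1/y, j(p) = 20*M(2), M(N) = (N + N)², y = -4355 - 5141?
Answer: 3044528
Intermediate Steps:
y = -9496
M(N) = 4*N² (M(N) = (2*N)² = 4*N²)
j(p) = 320 (j(p) = 20*(4*2²) = 20*(4*4) = 20*16 = 320)
V = -1/9496 (V = 1/(-9496) = -1/9496 ≈ -0.00010531)
E = -3038720 (E = 320/(-1/9496) = 320*(-9496) = -3038720)
(96 + 112*51) - E = (96 + 112*51) - 1*(-3038720) = (96 + 5712) + 3038720 = 5808 + 3038720 = 3044528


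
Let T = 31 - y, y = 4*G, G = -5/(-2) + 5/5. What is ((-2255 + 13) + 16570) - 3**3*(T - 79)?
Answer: 16002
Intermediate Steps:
G = 7/2 (G = -5*(-1/2) + 5*(1/5) = 5/2 + 1 = 7/2 ≈ 3.5000)
y = 14 (y = 4*(7/2) = 14)
T = 17 (T = 31 - 1*14 = 31 - 14 = 17)
((-2255 + 13) + 16570) - 3**3*(T - 79) = ((-2255 + 13) + 16570) - 3**3*(17 - 79) = (-2242 + 16570) - 27*(-62) = 14328 - 1*(-1674) = 14328 + 1674 = 16002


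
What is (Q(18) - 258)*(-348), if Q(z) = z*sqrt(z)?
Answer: 89784 - 18792*sqrt(2) ≈ 63208.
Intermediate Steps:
Q(z) = z**(3/2)
(Q(18) - 258)*(-348) = (18**(3/2) - 258)*(-348) = (54*sqrt(2) - 258)*(-348) = (-258 + 54*sqrt(2))*(-348) = 89784 - 18792*sqrt(2)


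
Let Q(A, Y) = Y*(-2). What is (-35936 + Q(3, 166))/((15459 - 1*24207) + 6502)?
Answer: 18134/1123 ≈ 16.148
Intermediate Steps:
Q(A, Y) = -2*Y
(-35936 + Q(3, 166))/((15459 - 1*24207) + 6502) = (-35936 - 2*166)/((15459 - 1*24207) + 6502) = (-35936 - 332)/((15459 - 24207) + 6502) = -36268/(-8748 + 6502) = -36268/(-2246) = -36268*(-1/2246) = 18134/1123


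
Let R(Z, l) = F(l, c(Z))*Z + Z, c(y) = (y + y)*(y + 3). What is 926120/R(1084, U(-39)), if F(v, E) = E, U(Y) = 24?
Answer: 231530/638643207 ≈ 0.00036253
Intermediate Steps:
c(y) = 2*y*(3 + y) (c(y) = (2*y)*(3 + y) = 2*y*(3 + y))
R(Z, l) = Z + 2*Z²*(3 + Z) (R(Z, l) = (2*Z*(3 + Z))*Z + Z = 2*Z²*(3 + Z) + Z = Z + 2*Z²*(3 + Z))
926120/R(1084, U(-39)) = 926120/((1084*(1 + 2*1084*(3 + 1084)))) = 926120/((1084*(1 + 2*1084*1087))) = 926120/((1084*(1 + 2356616))) = 926120/((1084*2356617)) = 926120/2554572828 = 926120*(1/2554572828) = 231530/638643207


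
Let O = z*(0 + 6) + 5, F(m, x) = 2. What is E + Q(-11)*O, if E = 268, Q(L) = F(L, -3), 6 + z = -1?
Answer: 194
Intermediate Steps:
z = -7 (z = -6 - 1 = -7)
Q(L) = 2
O = -37 (O = -7*(0 + 6) + 5 = -7*6 + 5 = -42 + 5 = -37)
E + Q(-11)*O = 268 + 2*(-37) = 268 - 74 = 194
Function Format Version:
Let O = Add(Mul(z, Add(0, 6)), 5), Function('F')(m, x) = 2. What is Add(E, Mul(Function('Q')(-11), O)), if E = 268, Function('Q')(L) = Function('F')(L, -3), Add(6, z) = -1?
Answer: 194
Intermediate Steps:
z = -7 (z = Add(-6, -1) = -7)
Function('Q')(L) = 2
O = -37 (O = Add(Mul(-7, Add(0, 6)), 5) = Add(Mul(-7, 6), 5) = Add(-42, 5) = -37)
Add(E, Mul(Function('Q')(-11), O)) = Add(268, Mul(2, -37)) = Add(268, -74) = 194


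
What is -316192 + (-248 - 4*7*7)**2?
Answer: -119056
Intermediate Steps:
-316192 + (-248 - 4*7*7)**2 = -316192 + (-248 - 28*7)**2 = -316192 + (-248 - 196)**2 = -316192 + (-444)**2 = -316192 + 197136 = -119056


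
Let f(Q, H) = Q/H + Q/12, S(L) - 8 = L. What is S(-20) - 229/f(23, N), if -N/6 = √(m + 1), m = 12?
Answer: -12736/69 - 1832*√13/69 ≈ -280.31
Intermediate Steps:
N = -6*√13 (N = -6*√(12 + 1) = -6*√13 ≈ -21.633)
S(L) = 8 + L
f(Q, H) = Q/12 + Q/H (f(Q, H) = Q/H + Q*(1/12) = Q/H + Q/12 = Q/12 + Q/H)
S(-20) - 229/f(23, N) = (8 - 20) - 229/((1/12)*23 + 23/((-6*√13))) = -12 - 229/(23/12 + 23*(-√13/78)) = -12 - 229/(23/12 - 23*√13/78)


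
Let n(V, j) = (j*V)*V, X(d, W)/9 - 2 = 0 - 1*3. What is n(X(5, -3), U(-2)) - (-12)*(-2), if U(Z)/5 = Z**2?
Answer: 1596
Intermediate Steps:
U(Z) = 5*Z**2
X(d, W) = -9 (X(d, W) = 18 + 9*(0 - 1*3) = 18 + 9*(0 - 3) = 18 + 9*(-3) = 18 - 27 = -9)
n(V, j) = j*V**2 (n(V, j) = (V*j)*V = j*V**2)
n(X(5, -3), U(-2)) - (-12)*(-2) = (5*(-2)**2)*(-9)**2 - (-12)*(-2) = (5*4)*81 - 12*2 = 20*81 - 24 = 1620 - 24 = 1596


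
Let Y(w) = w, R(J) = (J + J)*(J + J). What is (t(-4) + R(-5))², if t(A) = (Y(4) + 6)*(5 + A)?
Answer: 12100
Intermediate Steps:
R(J) = 4*J² (R(J) = (2*J)*(2*J) = 4*J²)
t(A) = 50 + 10*A (t(A) = (4 + 6)*(5 + A) = 10*(5 + A) = 50 + 10*A)
(t(-4) + R(-5))² = ((50 + 10*(-4)) + 4*(-5)²)² = ((50 - 40) + 4*25)² = (10 + 100)² = 110² = 12100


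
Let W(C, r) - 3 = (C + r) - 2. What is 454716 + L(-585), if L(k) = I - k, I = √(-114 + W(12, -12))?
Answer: 455301 + I*√113 ≈ 4.553e+5 + 10.63*I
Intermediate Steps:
W(C, r) = 1 + C + r (W(C, r) = 3 + ((C + r) - 2) = 3 + (-2 + C + r) = 1 + C + r)
I = I*√113 (I = √(-114 + (1 + 12 - 12)) = √(-114 + 1) = √(-113) = I*√113 ≈ 10.63*I)
L(k) = -k + I*√113 (L(k) = I*√113 - k = -k + I*√113)
454716 + L(-585) = 454716 + (-1*(-585) + I*√113) = 454716 + (585 + I*√113) = 455301 + I*√113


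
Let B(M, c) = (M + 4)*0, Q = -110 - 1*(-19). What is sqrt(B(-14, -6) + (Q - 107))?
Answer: 3*I*sqrt(22) ≈ 14.071*I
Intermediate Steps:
Q = -91 (Q = -110 + 19 = -91)
B(M, c) = 0 (B(M, c) = (4 + M)*0 = 0)
sqrt(B(-14, -6) + (Q - 107)) = sqrt(0 + (-91 - 107)) = sqrt(0 - 198) = sqrt(-198) = 3*I*sqrt(22)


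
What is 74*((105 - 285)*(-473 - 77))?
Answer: 7326000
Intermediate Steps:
74*((105 - 285)*(-473 - 77)) = 74*(-180*(-550)) = 74*99000 = 7326000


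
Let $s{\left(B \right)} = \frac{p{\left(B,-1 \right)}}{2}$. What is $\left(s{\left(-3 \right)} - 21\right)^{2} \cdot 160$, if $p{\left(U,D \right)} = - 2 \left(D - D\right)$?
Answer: $70560$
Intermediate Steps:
$p{\left(U,D \right)} = 0$ ($p{\left(U,D \right)} = \left(-2\right) 0 = 0$)
$s{\left(B \right)} = 0$ ($s{\left(B \right)} = \frac{0}{2} = 0 \cdot \frac{1}{2} = 0$)
$\left(s{\left(-3 \right)} - 21\right)^{2} \cdot 160 = \left(0 - 21\right)^{2} \cdot 160 = \left(-21\right)^{2} \cdot 160 = 441 \cdot 160 = 70560$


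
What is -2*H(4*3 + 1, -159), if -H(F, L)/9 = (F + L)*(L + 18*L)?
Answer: 7939188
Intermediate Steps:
H(F, L) = -171*L*(F + L) (H(F, L) = -9*(F + L)*(L + 18*L) = -9*(F + L)*19*L = -171*L*(F + L))
-2*H(4*3 + 1, -159) = -(-342)*(-159)*((4*3 + 1) - 159) = -(-342)*(-159)*((12 + 1) - 159) = -(-342)*(-159)*(13 - 159) = -(-342)*(-159)*(-146) = -2*(-3969594) = 7939188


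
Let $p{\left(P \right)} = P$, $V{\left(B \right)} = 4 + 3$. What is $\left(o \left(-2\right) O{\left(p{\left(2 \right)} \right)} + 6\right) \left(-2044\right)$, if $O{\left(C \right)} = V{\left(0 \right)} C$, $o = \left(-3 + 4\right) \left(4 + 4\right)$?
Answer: $445592$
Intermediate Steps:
$V{\left(B \right)} = 7$
$o = 8$ ($o = 1 \cdot 8 = 8$)
$O{\left(C \right)} = 7 C$
$\left(o \left(-2\right) O{\left(p{\left(2 \right)} \right)} + 6\right) \left(-2044\right) = \left(8 \left(-2\right) 7 \cdot 2 + 6\right) \left(-2044\right) = \left(\left(-16\right) 14 + 6\right) \left(-2044\right) = \left(-224 + 6\right) \left(-2044\right) = \left(-218\right) \left(-2044\right) = 445592$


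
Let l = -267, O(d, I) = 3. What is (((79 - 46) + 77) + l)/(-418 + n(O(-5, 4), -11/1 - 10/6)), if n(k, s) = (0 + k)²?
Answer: 157/409 ≈ 0.38386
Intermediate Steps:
n(k, s) = k²
(((79 - 46) + 77) + l)/(-418 + n(O(-5, 4), -11/1 - 10/6)) = (((79 - 46) + 77) - 267)/(-418 + 3²) = ((33 + 77) - 267)/(-418 + 9) = (110 - 267)/(-409) = -157*(-1/409) = 157/409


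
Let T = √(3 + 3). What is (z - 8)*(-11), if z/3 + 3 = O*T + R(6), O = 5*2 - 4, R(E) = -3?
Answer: 286 - 198*√6 ≈ -199.00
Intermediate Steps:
T = √6 ≈ 2.4495
O = 6 (O = 10 - 4 = 6)
z = -18 + 18*√6 (z = -9 + 3*(6*√6 - 3) = -9 + 3*(-3 + 6*√6) = -9 + (-9 + 18*√6) = -18 + 18*√6 ≈ 26.091)
(z - 8)*(-11) = ((-18 + 18*√6) - 8)*(-11) = (-26 + 18*√6)*(-11) = 286 - 198*√6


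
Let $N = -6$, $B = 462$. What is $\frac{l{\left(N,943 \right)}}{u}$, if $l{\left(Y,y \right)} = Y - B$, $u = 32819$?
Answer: $- \frac{468}{32819} \approx -0.01426$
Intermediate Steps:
$l{\left(Y,y \right)} = -462 + Y$ ($l{\left(Y,y \right)} = Y - 462 = -462 + Y$)
$\frac{l{\left(N,943 \right)}}{u} = \frac{-462 - 6}{32819} = \left(-468\right) \frac{1}{32819} = - \frac{468}{32819}$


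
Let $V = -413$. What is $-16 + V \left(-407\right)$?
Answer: $168075$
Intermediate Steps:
$-16 + V \left(-407\right) = -16 - -168091 = -16 + 168091 = 168075$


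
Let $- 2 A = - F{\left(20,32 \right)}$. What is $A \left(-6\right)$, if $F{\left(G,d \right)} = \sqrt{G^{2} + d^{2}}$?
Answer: $- 12 \sqrt{89} \approx -113.21$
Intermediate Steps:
$A = 2 \sqrt{89}$ ($A = - \frac{\left(-1\right) \sqrt{20^{2} + 32^{2}}}{2} = - \frac{\left(-1\right) \sqrt{400 + 1024}}{2} = - \frac{\left(-1\right) \sqrt{1424}}{2} = - \frac{\left(-1\right) 4 \sqrt{89}}{2} = - \frac{\left(-4\right) \sqrt{89}}{2} = 2 \sqrt{89} \approx 18.868$)
$A \left(-6\right) = 2 \sqrt{89} \left(-6\right) = - 12 \sqrt{89}$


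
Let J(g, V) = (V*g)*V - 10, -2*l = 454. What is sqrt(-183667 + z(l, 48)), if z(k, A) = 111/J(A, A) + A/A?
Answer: I*sqrt(2245937394447582)/110582 ≈ 428.56*I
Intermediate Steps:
l = -227 (l = -1/2*454 = -227)
J(g, V) = -10 + g*V**2 (J(g, V) = g*V**2 - 10 = -10 + g*V**2)
z(k, A) = 1 + 111/(-10 + A**3) (z(k, A) = 111/(-10 + A*A**2) + A/A = 111/(-10 + A**3) + 1 = 1 + 111/(-10 + A**3))
sqrt(-183667 + z(l, 48)) = sqrt(-183667 + (101 + 48**3)/(-10 + 48**3)) = sqrt(-183667 + (101 + 110592)/(-10 + 110592)) = sqrt(-183667 + 110693/110582) = sqrt(-20310153501/110582) = I*sqrt(2245937394447582)/110582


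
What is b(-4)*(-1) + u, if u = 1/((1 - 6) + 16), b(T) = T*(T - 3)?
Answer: -307/11 ≈ -27.909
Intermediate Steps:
b(T) = T*(-3 + T)
u = 1/11 (u = 1/(-5 + 16) = 1/11 ≈ 0.090909)
b(-4)*(-1) + u = -4*(-3 - 4)*(-1) + 1/11 = -4*(-7)*(-1) + 1/11 = 28*(-1) + 1/11 = -28 + 1/11 = -307/11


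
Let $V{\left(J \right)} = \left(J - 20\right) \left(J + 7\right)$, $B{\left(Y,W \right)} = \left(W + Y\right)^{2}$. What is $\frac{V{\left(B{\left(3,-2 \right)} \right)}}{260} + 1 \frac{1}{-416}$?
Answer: $- \frac{1221}{2080} \approx -0.58702$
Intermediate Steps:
$V{\left(J \right)} = \left(-20 + J\right) \left(7 + J\right)$
$\frac{V{\left(B{\left(3,-2 \right)} \right)}}{260} + 1 \frac{1}{-416} = \frac{-140 + \left(\left(-2 + 3\right)^{2}\right)^{2} - 13 \left(-2 + 3\right)^{2}}{260} + 1 \frac{1}{-416} = \left(-140 + \left(1^{2}\right)^{2} - 13 \cdot 1^{2}\right) \frac{1}{260} + 1 \left(- \frac{1}{416}\right) = \left(-140 + 1^{2} - 13\right) \frac{1}{260} - \frac{1}{416} = \left(-140 + 1 - 13\right) \frac{1}{260} - \frac{1}{416} = \left(-152\right) \frac{1}{260} - \frac{1}{416} = - \frac{38}{65} - \frac{1}{416} = - \frac{1221}{2080}$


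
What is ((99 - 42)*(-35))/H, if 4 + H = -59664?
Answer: 285/8524 ≈ 0.033435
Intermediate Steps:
H = -59668 (H = -4 - 59664 = -59668)
((99 - 42)*(-35))/H = ((99 - 42)*(-35))/(-59668) = (57*(-35))*(-1/59668) = -1995*(-1/59668) = 285/8524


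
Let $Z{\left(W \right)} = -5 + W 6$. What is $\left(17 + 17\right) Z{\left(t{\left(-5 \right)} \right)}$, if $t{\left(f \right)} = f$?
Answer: $-1190$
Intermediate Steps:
$Z{\left(W \right)} = -5 + 6 W$
$\left(17 + 17\right) Z{\left(t{\left(-5 \right)} \right)} = \left(17 + 17\right) \left(-5 + 6 \left(-5\right)\right) = 34 \left(-5 - 30\right) = 34 \left(-35\right) = -1190$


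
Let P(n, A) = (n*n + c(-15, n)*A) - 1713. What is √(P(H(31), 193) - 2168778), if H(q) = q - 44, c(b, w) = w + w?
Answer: 2*I*√543835 ≈ 1474.9*I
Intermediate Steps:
c(b, w) = 2*w
H(q) = -44 + q
P(n, A) = -1713 + n² + 2*A*n (P(n, A) = (n*n + (2*n)*A) - 1713 = (n² + 2*A*n) - 1713 = -1713 + n² + 2*A*n)
√(P(H(31), 193) - 2168778) = √((-1713 + (-44 + 31)² + 2*193*(-44 + 31)) - 2168778) = √((-1713 + (-13)² + 2*193*(-13)) - 2168778) = √((-1713 + 169 - 5018) - 2168778) = √(-6562 - 2168778) = √(-2175340) = 2*I*√543835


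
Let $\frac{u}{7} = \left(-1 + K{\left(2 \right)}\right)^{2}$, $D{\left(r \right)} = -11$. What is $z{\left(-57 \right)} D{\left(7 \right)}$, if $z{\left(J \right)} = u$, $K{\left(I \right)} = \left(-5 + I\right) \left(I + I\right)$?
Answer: $-13013$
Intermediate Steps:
$K{\left(I \right)} = 2 I \left(-5 + I\right)$ ($K{\left(I \right)} = \left(-5 + I\right) 2 I = 2 I \left(-5 + I\right)$)
$u = 1183$ ($u = 7 \left(-1 + 2 \cdot 2 \left(-5 + 2\right)\right)^{2} = 7 \left(-1 + 2 \cdot 2 \left(-3\right)\right)^{2} = 7 \left(-1 - 12\right)^{2} = 7 \left(-13\right)^{2} = 7 \cdot 169 = 1183$)
$z{\left(J \right)} = 1183$
$z{\left(-57 \right)} D{\left(7 \right)} = 1183 \left(-11\right) = -13013$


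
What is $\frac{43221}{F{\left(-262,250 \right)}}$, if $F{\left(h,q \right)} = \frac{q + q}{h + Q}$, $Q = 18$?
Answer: $- \frac{2636481}{125} \approx -21092.0$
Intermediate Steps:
$F{\left(h,q \right)} = \frac{2 q}{18 + h}$ ($F{\left(h,q \right)} = \frac{q + q}{h + 18} = \frac{2 q}{18 + h}$)
$\frac{43221}{F{\left(-262,250 \right)}} = \frac{43221}{2 \cdot 250 \frac{1}{18 - 262}} = \frac{43221}{2 \cdot 250 \frac{1}{-244}} = \frac{43221}{2 \cdot 250 \left(- \frac{1}{244}\right)} = \frac{43221}{- \frac{125}{61}} = 43221 \left(- \frac{61}{125}\right) = - \frac{2636481}{125}$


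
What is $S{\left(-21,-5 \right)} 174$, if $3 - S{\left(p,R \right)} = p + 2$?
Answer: $3828$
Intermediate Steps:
$S{\left(p,R \right)} = 1 - p$ ($S{\left(p,R \right)} = 3 - \left(p + 2\right) = 3 - \left(2 + p\right) = 1 - p$)
$S{\left(-21,-5 \right)} 174 = \left(1 - -21\right) 174 = \left(1 + 21\right) 174 = 22 \cdot 174 = 3828$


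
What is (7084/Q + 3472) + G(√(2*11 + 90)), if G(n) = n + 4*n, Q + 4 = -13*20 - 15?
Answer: 961604/279 + 20*√7 ≈ 3499.5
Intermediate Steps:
Q = -279 (Q = -4 + (-13*20 - 15) = -4 + (-260 - 15) = -4 - 275 = -279)
G(n) = 5*n
(7084/Q + 3472) + G(√(2*11 + 90)) = (7084/(-279) + 3472) + 5*√(2*11 + 90) = (7084*(-1/279) + 3472) + 5*√(22 + 90) = (-7084/279 + 3472) + 5*√112 = 961604/279 + 5*(4*√7) = 961604/279 + 20*√7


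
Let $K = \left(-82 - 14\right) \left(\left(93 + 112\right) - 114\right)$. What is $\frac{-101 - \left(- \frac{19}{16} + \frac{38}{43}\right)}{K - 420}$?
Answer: $\frac{3299}{299968} \approx 0.010998$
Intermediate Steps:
$K = -8736$ ($K = - 96 \left(205 - 114\right) = \left(-96\right) 91 = -8736$)
$\frac{-101 - \left(- \frac{19}{16} + \frac{38}{43}\right)}{K - 420} = \frac{-101 - \left(- \frac{19}{16} + \frac{38}{43}\right)}{-8736 - 420} = \frac{-101 - - \frac{209}{688}}{-9156} = \left(-101 + \left(- \frac{38}{43} + \frac{19}{16}\right)\right) \left(- \frac{1}{9156}\right) = \left(-101 + \frac{209}{688}\right) \left(- \frac{1}{9156}\right) = \left(- \frac{69279}{688}\right) \left(- \frac{1}{9156}\right) = \frac{3299}{299968}$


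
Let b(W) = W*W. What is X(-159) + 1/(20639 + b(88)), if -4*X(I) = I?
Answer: 4512901/113532 ≈ 39.750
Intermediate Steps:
b(W) = W²
X(I) = -I/4
X(-159) + 1/(20639 + b(88)) = -¼*(-159) + 1/(20639 + 88²) = 159/4 + 1/(20639 + 7744) = 159/4 + 1/28383 = 4512901/113532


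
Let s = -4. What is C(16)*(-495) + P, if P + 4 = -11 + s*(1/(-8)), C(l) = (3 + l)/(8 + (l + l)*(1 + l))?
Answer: -5803/184 ≈ -31.538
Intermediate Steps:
C(l) = (3 + l)/(8 + 2*l*(1 + l)) (C(l) = (3 + l)/(8 + (2*l)*(1 + l)) = (3 + l)/(8 + 2*l*(1 + l)))
P = -29/2 (P = -4 + (-11 - 4/(-8)) = -4 + (-11 - 4*(-1)/8) = -4 + (-11 - 4*(-⅛)) = -4 + (-11 + ½) = -4 - 21/2 = -29/2 ≈ -14.500)
C(16)*(-495) + P = ((3 + 16)/(2*(4 + 16 + 16²)))*(-495) - 29/2 = ((½)*19/(4 + 16 + 256))*(-495) - 29/2 = ((½)*19/276)*(-495) - 29/2 = ((½)*(1/276)*19)*(-495) - 29/2 = (19/552)*(-495) - 29/2 = -3135/184 - 29/2 = -5803/184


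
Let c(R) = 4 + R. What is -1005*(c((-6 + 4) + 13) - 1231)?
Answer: 1222080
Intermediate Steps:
-1005*(c((-6 + 4) + 13) - 1231) = -1005*((4 + ((-6 + 4) + 13)) - 1231) = -1005*((4 + (-2 + 13)) - 1231) = -1005*((4 + 11) - 1231) = -1005*(15 - 1231) = -1005*(-1216) = 1222080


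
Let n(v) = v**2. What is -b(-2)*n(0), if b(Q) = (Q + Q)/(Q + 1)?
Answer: 0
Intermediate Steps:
b(Q) = 2*Q/(1 + Q) (b(Q) = (2*Q)/(1 + Q) = 2*Q/(1 + Q))
-b(-2)*n(0) = -2*(-2)/(1 - 2)*0**2 = -2*(-2)/(-1)*0 = -2*(-2)*(-1)*0 = -4*0 = -1*0 = 0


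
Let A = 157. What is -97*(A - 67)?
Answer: -8730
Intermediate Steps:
-97*(A - 67) = -97*(157 - 67) = -97*90 = -8730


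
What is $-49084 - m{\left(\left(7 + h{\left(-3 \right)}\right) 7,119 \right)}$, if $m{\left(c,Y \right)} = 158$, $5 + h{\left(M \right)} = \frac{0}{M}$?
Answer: $-49242$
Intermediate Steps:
$h{\left(M \right)} = -5$ ($h{\left(M \right)} = -5 + \frac{0}{M} = -5 + 0 = -5$)
$-49084 - m{\left(\left(7 + h{\left(-3 \right)}\right) 7,119 \right)} = -49084 - 158 = -49242$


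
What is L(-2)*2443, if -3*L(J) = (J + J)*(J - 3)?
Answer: -48860/3 ≈ -16287.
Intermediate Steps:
L(J) = -2*J*(-3 + J)/3 (L(J) = -(J + J)*(J - 3)/3 = -2*J*(-3 + J)/3)
L(-2)*2443 = ((⅔)*(-2)*(3 - 1*(-2)))*2443 = ((⅔)*(-2)*(3 + 2))*2443 = ((⅔)*(-2)*5)*2443 = -20/3*2443 = -48860/3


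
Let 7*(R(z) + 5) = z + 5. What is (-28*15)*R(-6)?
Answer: 2160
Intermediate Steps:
R(z) = -30/7 + z/7 (R(z) = -5 + (z + 5)/7 = -5 + (5 + z)/7 = -5 + (5/7 + z/7) = -30/7 + z/7)
(-28*15)*R(-6) = (-28*15)*(-30/7 + (⅐)*(-6)) = -420*(-30/7 - 6/7) = -420*(-36/7) = 2160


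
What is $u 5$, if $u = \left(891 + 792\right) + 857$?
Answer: $12700$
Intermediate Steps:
$u = 2540$ ($u = 1683 + 857 = 2540$)
$u 5 = 2540 \cdot 5 = 12700$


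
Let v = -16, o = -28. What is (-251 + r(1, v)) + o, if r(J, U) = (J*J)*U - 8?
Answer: -303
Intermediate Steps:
r(J, U) = -8 + U*J² (r(J, U) = J²*U - 8 = U*J² - 8 = -8 + U*J²)
(-251 + r(1, v)) + o = (-251 + (-8 - 16*1²)) - 28 = (-251 + (-8 - 16*1)) - 28 = (-251 + (-8 - 16)) - 28 = (-251 - 24) - 28 = -275 - 28 = -303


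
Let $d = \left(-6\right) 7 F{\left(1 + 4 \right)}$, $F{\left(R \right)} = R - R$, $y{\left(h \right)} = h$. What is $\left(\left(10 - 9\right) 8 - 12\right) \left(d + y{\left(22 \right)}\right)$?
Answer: $-88$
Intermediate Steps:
$F{\left(R \right)} = 0$
$d = 0$ ($d = \left(-6\right) 7 \cdot 0 = \left(-42\right) 0 = 0$)
$\left(\left(10 - 9\right) 8 - 12\right) \left(d + y{\left(22 \right)}\right) = \left(\left(10 - 9\right) 8 - 12\right) \left(0 + 22\right) = \left(\left(10 - 9\right) 8 - 12\right) 22 = \left(1 \cdot 8 - 12\right) 22 = \left(8 - 12\right) 22 = \left(-4\right) 22 = -88$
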